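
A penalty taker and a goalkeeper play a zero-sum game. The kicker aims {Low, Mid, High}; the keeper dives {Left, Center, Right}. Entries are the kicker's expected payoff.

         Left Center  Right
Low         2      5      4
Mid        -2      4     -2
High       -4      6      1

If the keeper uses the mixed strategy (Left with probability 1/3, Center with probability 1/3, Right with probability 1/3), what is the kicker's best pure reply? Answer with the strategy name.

Low

Expected payoff of Low: (1/3)·2 + (1/3)·5 + (1/3)·4 = 11/3.
Expected payoff of Mid: (1/3)·(-2) + (1/3)·4 + (1/3)·(-2) = 0.
Expected payoff of High: (1/3)·(-4) + (1/3)·6 + (1/3)·1 = 1.
The largest is 11/3, so the kicker's best response is Low.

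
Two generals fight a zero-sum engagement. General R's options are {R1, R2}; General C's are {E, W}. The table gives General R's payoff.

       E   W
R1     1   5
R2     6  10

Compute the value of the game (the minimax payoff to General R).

6

Row minima: R1 → 1, R2 → 6; maximin = 6.
Column maxima: E → 6, W → 10; minimax = 6.
Since maximin = minimax = 6, there is a saddle point and the value is 6.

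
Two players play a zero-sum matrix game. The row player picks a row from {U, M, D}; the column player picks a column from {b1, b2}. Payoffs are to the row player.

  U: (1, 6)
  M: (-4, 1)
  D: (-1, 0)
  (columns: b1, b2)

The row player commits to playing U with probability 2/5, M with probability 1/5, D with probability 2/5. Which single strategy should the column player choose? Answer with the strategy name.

b1

If the column player plays b1, the row player's expected payoff is (2/5)·1 + (1/5)·(-4) + (2/5)·(-1) = -4/5.
If the column player plays b2, the row player's expected payoff is (2/5)·6 + (1/5)·1 + (2/5)·0 = 13/5.
The column player minimizes the row player's payoff; the smallest is -4/5, so the best response is b1.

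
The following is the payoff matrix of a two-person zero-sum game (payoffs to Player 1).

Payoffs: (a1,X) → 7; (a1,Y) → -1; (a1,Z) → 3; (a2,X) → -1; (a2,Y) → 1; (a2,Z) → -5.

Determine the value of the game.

-1/5

Row minima: a1 → -1, a2 → -5; maximin = -1.
Column maxima: X → 7, Y → 1, Z → 3; minimax = 1.
-1 ≠ 1, so there is no saddle point; optimal play is mixed.
X is strictly dominated by Z (it gives Player 1 strictly more in every row), so Player 2 never plays it.
On the remaining 2×2 (a1, a2 vs Y, Z):
Let Player 1 play a1 with probability p. Expected payoff against Y: (-1)p + 1(1−p) = −2p + 1; against Z: 3p + (-5)(1−p) = 8p − 5.
Setting these equal: −2p + 1 = 8p − 5 ⇒ −10p = -6 ⇒ p = 3/5, and the value is (-2)·(3/5) + 1 = -1/5.
For Player 2: with q = P(Y), equating a1's and a2's payoffs gives −4q + 3 = 6q − 5 ⇒ q = 4/5.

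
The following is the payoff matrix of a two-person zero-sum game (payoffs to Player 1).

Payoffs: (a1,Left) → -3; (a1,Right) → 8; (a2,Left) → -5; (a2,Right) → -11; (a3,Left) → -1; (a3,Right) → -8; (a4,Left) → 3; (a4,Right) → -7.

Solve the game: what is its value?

1/7

Row minima: a1 → -3, a2 → -11, a3 → -8, a4 → -7; maximin = -3.
Column maxima: Left → 3, Right → 8; minimax = 3.
-3 ≠ 3, so there is no saddle point; optimal play is mixed.
a2 is strictly dominated by a1, so Player 1 never plays it.
a3 is strictly dominated by a4, so Player 1 never plays it.
On the remaining 2×2 (a1, a4 vs Left, Right):
Let Player 1 play a1 with probability p. Expected payoff against Left: (-3)p + 3(1−p) = −6p + 3; against Right: 8p + (-7)(1−p) = 15p − 7.
Setting these equal: −6p + 3 = 15p − 7 ⇒ −21p = -10 ⇒ p = 10/21, and the value is (-6)·(10/21) + 3 = 1/7.
For Player 2: with q = P(Left), equating a1's and a4's payoffs gives −11q + 8 = 10q − 7 ⇒ q = 5/7.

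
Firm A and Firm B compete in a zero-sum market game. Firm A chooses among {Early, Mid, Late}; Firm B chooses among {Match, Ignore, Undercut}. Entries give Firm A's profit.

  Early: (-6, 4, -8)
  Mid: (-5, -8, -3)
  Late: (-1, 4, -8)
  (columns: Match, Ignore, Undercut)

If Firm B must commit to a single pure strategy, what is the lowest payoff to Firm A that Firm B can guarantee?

Column maxima: Match → -1, Ignore → 4, Undercut → -3.
The smallest of these is -3.

-3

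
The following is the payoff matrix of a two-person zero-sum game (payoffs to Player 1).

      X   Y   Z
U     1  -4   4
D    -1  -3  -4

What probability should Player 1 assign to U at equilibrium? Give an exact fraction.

Row minima: U → -4, D → -4; maximin = -4.
Column maxima: X → 1, Y → -3, Z → 4; minimax = -3.
-4 ≠ -3, so there is no saddle point; optimal play is mixed.
X is strictly dominated by Y (it gives Player 1 strictly more in every row), so Player 2 never plays it.
On the remaining 2×2 (U, D vs Y, Z):
Let Player 1 play U with probability p. Expected payoff against Y: (-4)p + (-3)(1−p) = −p − 3; against Z: 4p + (-4)(1−p) = 8p − 4.
Setting these equal: −p − 3 = 8p − 4 ⇒ −9p = -1 ⇒ p = 1/9, and the value is (-1)·(1/9) − 3 = -28/9.
For Player 2: with q = P(Y), equating U's and D's payoffs gives −8q + 4 = q − 4 ⇒ q = 8/9.

1/9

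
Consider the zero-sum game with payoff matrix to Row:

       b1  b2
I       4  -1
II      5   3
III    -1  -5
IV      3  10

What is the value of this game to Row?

Row minima: I → -1, II → 3, III → -5, IV → 3; maximin = 3.
Column maxima: b1 → 5, b2 → 10; minimax = 5.
3 ≠ 5, so there is no saddle point; optimal play is mixed.
I is strictly dominated by II, so Row never plays it.
III is strictly dominated by II, so Row never plays it.
On the remaining 2×2 (II, IV vs b1, b2):
Let Row play II with probability p. Expected payoff against b1: 5p + 3(1−p) = 2p + 3; against b2: 3p + 10(1−p) = −7p + 10.
Setting these equal: 2p + 3 = −7p + 10 ⇒ 9p = 7 ⇒ p = 7/9, and the value is (2)·(7/9) + 3 = 41/9.
For Column: with q = P(b1), equating II's and IV's payoffs gives 2q + 3 = −7q + 10 ⇒ q = 7/9.

41/9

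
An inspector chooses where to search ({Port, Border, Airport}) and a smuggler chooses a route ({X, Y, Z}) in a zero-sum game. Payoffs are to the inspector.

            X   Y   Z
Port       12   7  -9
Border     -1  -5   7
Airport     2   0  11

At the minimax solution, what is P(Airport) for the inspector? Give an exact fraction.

16/27

Row minima: Port → -9, Border → -5, Airport → 0; maximin = 0.
Column maxima: X → 12, Y → 7, Z → 11; minimax = 7.
0 ≠ 7, so there is no saddle point; optimal play is mixed.
Border is strictly dominated by Airport, so the inspector never plays it.
X is strictly dominated by Y (it gives the inspector strictly more in every row), so the smuggler never plays it.
On the remaining 2×2 (Port, Airport vs Y, Z):
Let the inspector play Port with probability p. Expected payoff against Y: 7p + 0(1−p) = 7p; against Z: (-9)p + 11(1−p) = −20p + 11.
Setting these equal: 7p = −20p + 11 ⇒ 27p = 11 ⇒ p = 11/27, and the value is (7)·(11/27) = 77/27.
For the smuggler: with q = P(Y), equating Port's and Airport's payoffs gives 16q − 9 = −11q + 11 ⇒ q = 20/27.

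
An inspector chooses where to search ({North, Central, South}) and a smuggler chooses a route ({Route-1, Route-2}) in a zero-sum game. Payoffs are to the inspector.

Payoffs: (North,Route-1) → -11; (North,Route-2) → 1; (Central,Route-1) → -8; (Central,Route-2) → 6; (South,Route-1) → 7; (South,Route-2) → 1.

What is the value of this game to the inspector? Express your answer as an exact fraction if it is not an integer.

5/2

Row minima: North → -11, Central → -8, South → 1; maximin = 1.
Column maxima: Route-1 → 7, Route-2 → 6; minimax = 6.
1 ≠ 6, so there is no saddle point; optimal play is mixed.
North is strictly dominated by Central, so the inspector never plays it.
On the remaining 2×2 (Central, South vs Route-1, Route-2):
Let the inspector play Central with probability p. Expected payoff against Route-1: (-8)p + 7(1−p) = −15p + 7; against Route-2: 6p + 1(1−p) = 5p + 1.
Setting these equal: −15p + 7 = 5p + 1 ⇒ −20p = -6 ⇒ p = 3/10, and the value is (-15)·(3/10) + 7 = 5/2.
For the smuggler: with q = P(Route-1), equating Central's and South's payoffs gives −14q + 6 = 6q + 1 ⇒ q = 1/4.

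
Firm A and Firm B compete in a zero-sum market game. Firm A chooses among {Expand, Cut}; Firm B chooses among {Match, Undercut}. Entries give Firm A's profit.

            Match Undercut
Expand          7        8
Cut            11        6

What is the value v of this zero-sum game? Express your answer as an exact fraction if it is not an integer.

Row minima: Expand → 7, Cut → 6; maximin = 7.
Column maxima: Match → 11, Undercut → 8; minimax = 8.
7 ≠ 8, so there is no saddle point; optimal play is mixed.
Let Firm A play Expand with probability p. Expected payoff against Match: 7p + 11(1−p) = −4p + 11; against Undercut: 8p + 6(1−p) = 2p + 6.
Setting these equal: −4p + 11 = 2p + 6 ⇒ −6p = -5 ⇒ p = 5/6, and the value is (-4)·(5/6) + 11 = 23/3.
For Firm B: with q = P(Match), equating Expand's and Cut's payoffs gives −q + 8 = 5q + 6 ⇒ q = 1/3.

23/3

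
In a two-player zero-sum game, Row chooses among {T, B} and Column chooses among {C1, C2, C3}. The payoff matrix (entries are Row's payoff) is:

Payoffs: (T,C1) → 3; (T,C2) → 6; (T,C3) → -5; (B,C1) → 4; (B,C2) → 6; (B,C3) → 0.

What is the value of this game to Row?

0

Row minima: T → -5, B → 0; maximin = 0.
Column maxima: C1 → 4, C2 → 6, C3 → 0; minimax = 0.
Since maximin = minimax = 0, there is a saddle point and the value is 0.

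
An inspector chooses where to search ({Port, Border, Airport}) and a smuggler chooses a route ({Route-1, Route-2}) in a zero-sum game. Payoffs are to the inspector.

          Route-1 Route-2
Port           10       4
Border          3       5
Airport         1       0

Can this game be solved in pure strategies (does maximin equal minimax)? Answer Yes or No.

Row minima: Port → 4, Border → 3, Airport → 0; maximin = 4.
Column maxima: Route-1 → 10, Route-2 → 5; minimax = 5.
4 ≠ 5, so no pure-strategy equilibrium exists.

No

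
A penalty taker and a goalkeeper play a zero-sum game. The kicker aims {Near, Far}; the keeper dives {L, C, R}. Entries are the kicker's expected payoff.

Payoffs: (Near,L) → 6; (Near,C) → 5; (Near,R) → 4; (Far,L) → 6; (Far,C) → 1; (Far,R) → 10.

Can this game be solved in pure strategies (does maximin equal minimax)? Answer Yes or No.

Row minima: Near → 4, Far → 1; maximin = 4.
Column maxima: L → 6, C → 5, R → 10; minimax = 5.
4 ≠ 5, so no pure-strategy equilibrium exists.

No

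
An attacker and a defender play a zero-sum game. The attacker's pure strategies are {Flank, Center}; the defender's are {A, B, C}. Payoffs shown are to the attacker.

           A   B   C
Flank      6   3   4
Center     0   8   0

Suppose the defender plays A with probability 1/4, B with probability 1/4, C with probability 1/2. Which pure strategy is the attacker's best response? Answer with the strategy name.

Expected payoff of Flank: (1/4)·6 + (1/4)·3 + (1/2)·4 = 17/4.
Expected payoff of Center: (1/4)·0 + (1/4)·8 + (1/2)·0 = 2.
The largest is 17/4, so the attacker's best response is Flank.

Flank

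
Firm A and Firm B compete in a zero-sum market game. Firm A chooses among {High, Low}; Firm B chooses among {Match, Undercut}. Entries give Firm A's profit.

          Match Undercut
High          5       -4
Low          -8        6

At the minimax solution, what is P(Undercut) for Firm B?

Row minima: High → -4, Low → -8; maximin = -4.
Column maxima: Match → 5, Undercut → 6; minimax = 5.
-4 ≠ 5, so there is no saddle point; optimal play is mixed.
Let Firm A play High with probability p. Expected payoff against Match: 5p + (-8)(1−p) = 13p − 8; against Undercut: (-4)p + 6(1−p) = −10p + 6.
Setting these equal: 13p − 8 = −10p + 6 ⇒ 23p = 14 ⇒ p = 14/23, and the value is (13)·(14/23) − 8 = -2/23.
For Firm B: with q = P(Match), equating High's and Low's payoffs gives 9q − 4 = −14q + 6 ⇒ q = 10/23.

13/23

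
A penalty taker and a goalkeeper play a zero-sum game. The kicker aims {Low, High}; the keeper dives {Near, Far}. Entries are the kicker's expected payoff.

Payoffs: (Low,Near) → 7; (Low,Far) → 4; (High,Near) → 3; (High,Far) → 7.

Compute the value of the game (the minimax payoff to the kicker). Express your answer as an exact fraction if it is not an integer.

Row minima: Low → 4, High → 3; maximin = 4.
Column maxima: Near → 7, Far → 7; minimax = 7.
4 ≠ 7, so there is no saddle point; optimal play is mixed.
Let the kicker play Low with probability p. Expected payoff against Near: 7p + 3(1−p) = 4p + 3; against Far: 4p + 7(1−p) = −3p + 7.
Setting these equal: 4p + 3 = −3p + 7 ⇒ 7p = 4 ⇒ p = 4/7, and the value is (4)·(4/7) + 3 = 37/7.
For the keeper: with q = P(Near), equating Low's and High's payoffs gives 3q + 4 = −4q + 7 ⇒ q = 3/7.

37/7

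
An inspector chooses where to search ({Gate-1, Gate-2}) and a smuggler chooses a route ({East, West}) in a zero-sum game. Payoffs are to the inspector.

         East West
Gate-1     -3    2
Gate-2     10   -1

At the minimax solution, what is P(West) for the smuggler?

13/16

Row minima: Gate-1 → -3, Gate-2 → -1; maximin = -1.
Column maxima: East → 10, West → 2; minimax = 2.
-1 ≠ 2, so there is no saddle point; optimal play is mixed.
Let the inspector play Gate-1 with probability p. Expected payoff against East: (-3)p + 10(1−p) = −13p + 10; against West: 2p + (-1)(1−p) = 3p − 1.
Setting these equal: −13p + 10 = 3p − 1 ⇒ −16p = -11 ⇒ p = 11/16, and the value is (-13)·(11/16) + 10 = 17/16.
For the smuggler: with q = P(East), equating Gate-1's and Gate-2's payoffs gives −5q + 2 = 11q − 1 ⇒ q = 3/16.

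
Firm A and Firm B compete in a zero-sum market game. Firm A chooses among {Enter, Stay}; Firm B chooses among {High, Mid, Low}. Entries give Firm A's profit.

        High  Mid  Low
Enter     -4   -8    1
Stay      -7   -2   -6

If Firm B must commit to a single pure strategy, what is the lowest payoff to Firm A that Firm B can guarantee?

Column maxima: High → -4, Mid → -2, Low → 1.
The smallest of these is -4.

-4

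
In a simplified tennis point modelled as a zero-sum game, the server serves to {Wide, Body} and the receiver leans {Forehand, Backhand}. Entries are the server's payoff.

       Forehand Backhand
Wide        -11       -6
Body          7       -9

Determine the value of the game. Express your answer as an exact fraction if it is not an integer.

-47/7

Row minima: Wide → -11, Body → -9; maximin = -9.
Column maxima: Forehand → 7, Backhand → -6; minimax = -6.
-9 ≠ -6, so there is no saddle point; optimal play is mixed.
Let the server play Wide with probability p. Expected payoff against Forehand: (-11)p + 7(1−p) = −18p + 7; against Backhand: (-6)p + (-9)(1−p) = 3p − 9.
Setting these equal: −18p + 7 = 3p − 9 ⇒ −21p = -16 ⇒ p = 16/21, and the value is (-18)·(16/21) + 7 = -47/7.
For the receiver: with q = P(Forehand), equating Wide's and Body's payoffs gives −5q − 6 = 16q − 9 ⇒ q = 1/7.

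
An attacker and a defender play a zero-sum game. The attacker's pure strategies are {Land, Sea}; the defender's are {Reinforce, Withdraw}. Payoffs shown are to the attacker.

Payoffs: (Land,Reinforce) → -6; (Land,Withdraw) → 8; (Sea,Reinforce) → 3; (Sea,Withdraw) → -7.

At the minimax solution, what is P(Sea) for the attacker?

7/12

Row minima: Land → -6, Sea → -7; maximin = -6.
Column maxima: Reinforce → 3, Withdraw → 8; minimax = 3.
-6 ≠ 3, so there is no saddle point; optimal play is mixed.
Let the attacker play Land with probability p. Expected payoff against Reinforce: (-6)p + 3(1−p) = −9p + 3; against Withdraw: 8p + (-7)(1−p) = 15p − 7.
Setting these equal: −9p + 3 = 15p − 7 ⇒ −24p = -10 ⇒ p = 5/12, and the value is (-9)·(5/12) + 3 = -3/4.
For the defender: with q = P(Reinforce), equating Land's and Sea's payoffs gives −14q + 8 = 10q − 7 ⇒ q = 5/8.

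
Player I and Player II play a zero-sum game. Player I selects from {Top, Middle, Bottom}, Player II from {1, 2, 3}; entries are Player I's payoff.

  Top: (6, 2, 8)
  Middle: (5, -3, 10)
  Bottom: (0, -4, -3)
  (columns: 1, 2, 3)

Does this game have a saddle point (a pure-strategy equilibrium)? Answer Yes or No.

Yes

Row minima: Top → 2, Middle → -3, Bottom → -4; maximin = 2.
Column maxima: 1 → 6, 2 → 2, 3 → 10; minimax = 2.
maximin = minimax = 2, so a saddle point exists.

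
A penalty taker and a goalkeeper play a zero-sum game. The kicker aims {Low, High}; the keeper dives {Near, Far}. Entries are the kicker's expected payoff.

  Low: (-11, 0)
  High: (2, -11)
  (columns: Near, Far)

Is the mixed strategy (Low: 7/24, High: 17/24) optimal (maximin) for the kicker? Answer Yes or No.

Against Near this mix gives (7/24)·(-11) + (17/24)·2 = -43/24.
Against Far this mix gives (7/24)·0 + (17/24)·(-11) = -187/24.
The keeper will play Far, holding the kicker to -187/24. Shifting weight toward the row that does better against Far would raise this floor (the equalizing mix achieves -121/24 against both Far and Near), so the proposed strategy is not optimal.

No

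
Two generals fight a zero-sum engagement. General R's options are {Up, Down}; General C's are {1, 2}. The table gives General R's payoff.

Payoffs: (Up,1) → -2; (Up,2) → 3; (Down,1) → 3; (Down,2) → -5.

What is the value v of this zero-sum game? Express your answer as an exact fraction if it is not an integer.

Row minima: Up → -2, Down → -5; maximin = -2.
Column maxima: 1 → 3, 2 → 3; minimax = 3.
-2 ≠ 3, so there is no saddle point; optimal play is mixed.
Let General R play Up with probability p. Expected payoff against 1: (-2)p + 3(1−p) = −5p + 3; against 2: 3p + (-5)(1−p) = 8p − 5.
Setting these equal: −5p + 3 = 8p − 5 ⇒ −13p = -8 ⇒ p = 8/13, and the value is (-5)·(8/13) + 3 = -1/13.
For General C: with q = P(1), equating Up's and Down's payoffs gives −5q + 3 = 8q − 5 ⇒ q = 8/13.

-1/13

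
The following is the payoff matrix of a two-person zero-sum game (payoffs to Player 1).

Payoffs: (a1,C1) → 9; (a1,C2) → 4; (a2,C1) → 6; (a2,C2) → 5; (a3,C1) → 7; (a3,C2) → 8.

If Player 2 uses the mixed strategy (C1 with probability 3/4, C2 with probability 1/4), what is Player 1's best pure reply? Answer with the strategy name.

Expected payoff of a1: (3/4)·9 + (1/4)·4 = 31/4.
Expected payoff of a2: (3/4)·6 + (1/4)·5 = 23/4.
Expected payoff of a3: (3/4)·7 + (1/4)·8 = 29/4.
The largest is 31/4, so Player 1's best response is a1.

a1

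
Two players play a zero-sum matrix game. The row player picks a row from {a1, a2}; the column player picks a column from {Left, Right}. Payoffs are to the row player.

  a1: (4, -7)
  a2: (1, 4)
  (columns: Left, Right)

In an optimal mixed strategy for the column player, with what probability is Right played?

Row minima: a1 → -7, a2 → 1; maximin = 1.
Column maxima: Left → 4, Right → 4; minimax = 4.
1 ≠ 4, so there is no saddle point; optimal play is mixed.
Let the row player play a1 with probability p. Expected payoff against Left: 4p + 1(1−p) = 3p + 1; against Right: (-7)p + 4(1−p) = −11p + 4.
Setting these equal: 3p + 1 = −11p + 4 ⇒ 14p = 3 ⇒ p = 3/14, and the value is (3)·(3/14) + 1 = 23/14.
For the column player: with q = P(Left), equating a1's and a2's payoffs gives 11q − 7 = −3q + 4 ⇒ q = 11/14.

3/14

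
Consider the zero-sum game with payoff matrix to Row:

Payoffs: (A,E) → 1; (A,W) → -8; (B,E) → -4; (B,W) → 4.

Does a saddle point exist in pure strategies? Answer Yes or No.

Row minima: A → -8, B → -4; maximin = -4.
Column maxima: E → 1, W → 4; minimax = 1.
-4 ≠ 1, so no pure-strategy equilibrium exists.

No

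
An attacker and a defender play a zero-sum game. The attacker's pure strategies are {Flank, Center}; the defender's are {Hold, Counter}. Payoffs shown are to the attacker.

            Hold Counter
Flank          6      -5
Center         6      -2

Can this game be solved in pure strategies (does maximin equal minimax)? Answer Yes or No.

Yes

Row minima: Flank → -5, Center → -2; maximin = -2.
Column maxima: Hold → 6, Counter → -2; minimax = -2.
maximin = minimax = -2, so a saddle point exists.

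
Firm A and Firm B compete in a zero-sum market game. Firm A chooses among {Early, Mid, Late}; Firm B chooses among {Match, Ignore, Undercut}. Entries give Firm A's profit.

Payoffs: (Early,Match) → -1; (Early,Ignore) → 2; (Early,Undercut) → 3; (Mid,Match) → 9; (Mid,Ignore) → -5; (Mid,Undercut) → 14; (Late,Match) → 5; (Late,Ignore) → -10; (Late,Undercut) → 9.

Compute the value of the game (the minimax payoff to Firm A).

Row minima: Early → -1, Mid → -5, Late → -10; maximin = -1.
Column maxima: Match → 9, Ignore → 2, Undercut → 14; minimax = 2.
-1 ≠ 2, so there is no saddle point; optimal play is mixed.
Late is strictly dominated by Mid, so Firm A never plays it.
Undercut is strictly dominated by Match (it gives Firm A strictly more in every row), so Firm B never plays it.
On the remaining 2×2 (Early, Mid vs Match, Ignore):
Let Firm A play Early with probability p. Expected payoff against Match: (-1)p + 9(1−p) = −10p + 9; against Ignore: 2p + (-5)(1−p) = 7p − 5.
Setting these equal: −10p + 9 = 7p − 5 ⇒ −17p = -14 ⇒ p = 14/17, and the value is (-10)·(14/17) + 9 = 13/17.
For Firm B: with q = P(Match), equating Early's and Mid's payoffs gives −3q + 2 = 14q − 5 ⇒ q = 7/17.

13/17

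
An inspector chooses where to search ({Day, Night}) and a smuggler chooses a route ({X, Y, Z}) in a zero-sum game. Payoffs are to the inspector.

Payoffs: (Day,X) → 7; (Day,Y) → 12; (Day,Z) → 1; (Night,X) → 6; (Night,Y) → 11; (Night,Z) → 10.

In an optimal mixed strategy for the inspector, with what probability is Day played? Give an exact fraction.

Row minima: Day → 1, Night → 6; maximin = 6.
Column maxima: X → 7, Y → 12, Z → 10; minimax = 7.
6 ≠ 7, so there is no saddle point; optimal play is mixed.
Y is strictly dominated by X (it gives the inspector strictly more in every row), so the smuggler never plays it.
On the remaining 2×2 (Day, Night vs X, Z):
Let the inspector play Day with probability p. Expected payoff against X: 7p + 6(1−p) = p + 6; against Z: 1p + 10(1−p) = −9p + 10.
Setting these equal: p + 6 = −9p + 10 ⇒ 10p = 4 ⇒ p = 2/5, and the value is (1)·(2/5) + 6 = 32/5.
For the smuggler: with q = P(X), equating Day's and Night's payoffs gives 6q + 1 = −4q + 10 ⇒ q = 9/10.

2/5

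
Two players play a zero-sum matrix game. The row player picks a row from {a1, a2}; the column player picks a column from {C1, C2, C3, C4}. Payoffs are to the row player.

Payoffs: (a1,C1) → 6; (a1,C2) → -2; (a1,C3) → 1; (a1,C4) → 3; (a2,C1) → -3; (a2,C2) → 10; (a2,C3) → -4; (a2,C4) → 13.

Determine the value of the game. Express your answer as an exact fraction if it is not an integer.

Row minima: a1 → -2, a2 → -4; maximin = -2.
Column maxima: C1 → 6, C2 → 10, C3 → 1, C4 → 13; minimax = 1.
-2 ≠ 1, so there is no saddle point; optimal play is mixed.
C1 is strictly dominated by C3 (it gives the row player strictly more in every row), so the column player never plays it.
C4 is strictly dominated by C2 (it gives the row player strictly more in every row), so the column player never plays it.
On the remaining 2×2 (a1, a2 vs C2, C3):
Let the row player play a1 with probability p. Expected payoff against C2: (-2)p + 10(1−p) = −12p + 10; against C3: 1p + (-4)(1−p) = 5p − 4.
Setting these equal: −12p + 10 = 5p − 4 ⇒ −17p = -14 ⇒ p = 14/17, and the value is (-12)·(14/17) + 10 = 2/17.
For the column player: with q = P(C2), equating a1's and a2's payoffs gives −3q + 1 = 14q − 4 ⇒ q = 5/17.

2/17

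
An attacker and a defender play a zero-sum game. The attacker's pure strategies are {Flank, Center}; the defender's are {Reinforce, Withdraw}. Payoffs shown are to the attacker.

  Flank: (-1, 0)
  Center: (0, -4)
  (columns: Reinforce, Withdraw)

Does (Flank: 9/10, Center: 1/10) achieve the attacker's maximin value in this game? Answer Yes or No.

Against Reinforce this mix gives (9/10)·(-1) + (1/10)·0 = -9/10.
Against Withdraw this mix gives (9/10)·0 + (1/10)·(-4) = -2/5.
The defender will play Reinforce, holding the attacker to -9/10. Shifting weight toward the row that does better against Reinforce would raise this floor (the equalizing mix achieves -4/5 against both Reinforce and Withdraw), so the proposed strategy is not optimal.

No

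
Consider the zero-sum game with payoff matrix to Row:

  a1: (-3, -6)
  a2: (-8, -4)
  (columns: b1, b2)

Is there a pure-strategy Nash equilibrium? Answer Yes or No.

Row minima: a1 → -6, a2 → -8; maximin = -6.
Column maxima: b1 → -3, b2 → -4; minimax = -4.
-6 ≠ -4, so no pure-strategy equilibrium exists.

No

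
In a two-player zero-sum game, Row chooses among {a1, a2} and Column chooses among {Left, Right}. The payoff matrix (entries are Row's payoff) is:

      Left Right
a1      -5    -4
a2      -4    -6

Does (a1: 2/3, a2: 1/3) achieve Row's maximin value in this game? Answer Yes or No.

Against Left this mix gives (2/3)·(-5) + (1/3)·(-4) = -14/3.
Against Right this mix gives (2/3)·(-4) + (1/3)·(-6) = -14/3.
All of Column's active replies (Left, Right) yield -14/3, and no column does worse for Row. The mix makes Column indifferent and guarantees -14/3, so it is optimal.

Yes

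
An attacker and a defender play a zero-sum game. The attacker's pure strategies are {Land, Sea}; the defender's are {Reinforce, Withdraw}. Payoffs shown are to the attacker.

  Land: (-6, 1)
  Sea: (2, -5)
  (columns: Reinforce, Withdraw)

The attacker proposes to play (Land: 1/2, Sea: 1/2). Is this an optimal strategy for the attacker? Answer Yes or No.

Yes

Against Reinforce this mix gives (1/2)·(-6) + (1/2)·2 = -2.
Against Withdraw this mix gives (1/2)·1 + (1/2)·(-5) = -2.
All of the defender's active replies (Reinforce, Withdraw) yield -2, and no column does worse for the attacker. The mix makes the defender indifferent and guarantees -2, so it is optimal.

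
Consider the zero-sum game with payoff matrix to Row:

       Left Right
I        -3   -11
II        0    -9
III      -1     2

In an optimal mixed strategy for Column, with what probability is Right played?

1/12

Row minima: I → -11, II → -9, III → -1; maximin = -1.
Column maxima: Left → 0, Right → 2; minimax = 0.
-1 ≠ 0, so there is no saddle point; optimal play is mixed.
I is strictly dominated by II, so Row never plays it.
On the remaining 2×2 (II, III vs Left, Right):
Let Row play II with probability p. Expected payoff against Left: 0p + (-1)(1−p) = p − 1; against Right: (-9)p + 2(1−p) = −11p + 2.
Setting these equal: p − 1 = −11p + 2 ⇒ 12p = 3 ⇒ p = 1/4, and the value is (1)·(1/4) − 1 = -3/4.
For Column: with q = P(Left), equating II's and III's payoffs gives 9q − 9 = −3q + 2 ⇒ q = 11/12.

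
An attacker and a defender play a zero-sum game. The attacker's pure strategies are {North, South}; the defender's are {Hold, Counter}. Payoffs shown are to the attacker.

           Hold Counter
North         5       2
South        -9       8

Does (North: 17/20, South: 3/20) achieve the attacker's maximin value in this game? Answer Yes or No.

Yes

Against Hold this mix gives (17/20)·5 + (3/20)·(-9) = 29/10.
Against Counter this mix gives (17/20)·2 + (3/20)·8 = 29/10.
All of the defender's active replies (Hold, Counter) yield 29/10, and no column does worse for the attacker. The mix makes the defender indifferent and guarantees 29/10, so it is optimal.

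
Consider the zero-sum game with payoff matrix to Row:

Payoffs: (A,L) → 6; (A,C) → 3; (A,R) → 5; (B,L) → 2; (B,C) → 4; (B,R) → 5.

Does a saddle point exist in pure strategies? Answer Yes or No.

No

Row minima: A → 3, B → 2; maximin = 3.
Column maxima: L → 6, C → 4, R → 5; minimax = 4.
3 ≠ 4, so no pure-strategy equilibrium exists.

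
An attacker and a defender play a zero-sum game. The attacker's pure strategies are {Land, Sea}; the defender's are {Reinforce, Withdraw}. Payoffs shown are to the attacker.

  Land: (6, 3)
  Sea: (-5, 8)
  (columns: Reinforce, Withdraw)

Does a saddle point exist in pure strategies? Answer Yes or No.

No

Row minima: Land → 3, Sea → -5; maximin = 3.
Column maxima: Reinforce → 6, Withdraw → 8; minimax = 6.
3 ≠ 6, so no pure-strategy equilibrium exists.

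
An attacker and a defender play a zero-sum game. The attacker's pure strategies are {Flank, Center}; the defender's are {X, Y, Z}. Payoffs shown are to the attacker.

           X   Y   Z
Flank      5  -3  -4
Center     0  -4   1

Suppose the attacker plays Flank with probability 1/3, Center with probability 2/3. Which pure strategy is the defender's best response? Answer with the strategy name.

If the defender plays X, the attacker's expected payoff is (1/3)·5 + (2/3)·0 = 5/3.
If the defender plays Y, the attacker's expected payoff is (1/3)·(-3) + (2/3)·(-4) = -11/3.
If the defender plays Z, the attacker's expected payoff is (1/3)·(-4) + (2/3)·1 = -2/3.
The defender minimizes the attacker's payoff; the smallest is -11/3, so the best response is Y.

Y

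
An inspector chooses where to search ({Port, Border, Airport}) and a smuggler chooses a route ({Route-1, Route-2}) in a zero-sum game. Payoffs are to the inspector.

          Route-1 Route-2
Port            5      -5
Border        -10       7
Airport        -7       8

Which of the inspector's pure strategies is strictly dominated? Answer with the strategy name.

Border

Airport gives a strictly higher payoff than Border against every column: -7 > -10, 8 > 7.
So Border is strictly dominated and the inspector never plays it.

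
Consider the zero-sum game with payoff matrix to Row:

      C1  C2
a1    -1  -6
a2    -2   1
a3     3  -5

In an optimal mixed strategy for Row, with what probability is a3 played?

3/11

Row minima: a1 → -6, a2 → -2, a3 → -5; maximin = -2.
Column maxima: C1 → 3, C2 → 1; minimax = 1.
-2 ≠ 1, so there is no saddle point; optimal play is mixed.
a1 is strictly dominated by a3, so Row never plays it.
On the remaining 2×2 (a2, a3 vs C1, C2):
Let Row play a2 with probability p. Expected payoff against C1: (-2)p + 3(1−p) = −5p + 3; against C2: 1p + (-5)(1−p) = 6p − 5.
Setting these equal: −5p + 3 = 6p − 5 ⇒ −11p = -8 ⇒ p = 8/11, and the value is (-5)·(8/11) + 3 = -7/11.
For Column: with q = P(C1), equating a2's and a3's payoffs gives −3q + 1 = 8q − 5 ⇒ q = 6/11.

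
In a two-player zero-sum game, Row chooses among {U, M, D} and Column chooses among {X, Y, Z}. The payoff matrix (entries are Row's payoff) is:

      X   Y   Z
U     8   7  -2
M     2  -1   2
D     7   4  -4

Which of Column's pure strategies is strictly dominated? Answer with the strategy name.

Y holds Row's payoff strictly below X in every row: 7 < 8, -1 < 2, 4 < 7.
So X is strictly dominated for Column.

X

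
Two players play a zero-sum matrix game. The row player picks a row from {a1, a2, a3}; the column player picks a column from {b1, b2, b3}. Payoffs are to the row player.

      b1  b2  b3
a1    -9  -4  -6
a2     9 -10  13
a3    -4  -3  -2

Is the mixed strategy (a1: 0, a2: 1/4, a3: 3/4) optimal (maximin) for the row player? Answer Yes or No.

No

Against b1 this mix gives (1/4)·9 + (3/4)·(-4) = -3/4.
Against b2 this mix gives (1/4)·(-10) + (3/4)·(-3) = -19/4.
Against b3 this mix gives (1/4)·13 + (3/4)·(-2) = 7/4.
The column player will play b2, holding the row player to -19/4. Shifting weight toward the row that does better against b2 would raise this floor (the equalizing mix achieves -67/20 against both b2 and b1), so the proposed strategy is not optimal.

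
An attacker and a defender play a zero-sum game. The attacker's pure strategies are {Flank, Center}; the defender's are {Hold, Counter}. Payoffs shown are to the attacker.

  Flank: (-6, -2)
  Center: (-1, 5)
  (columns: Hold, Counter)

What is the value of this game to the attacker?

Row minima: Flank → -6, Center → -1; maximin = -1.
Column maxima: Hold → -1, Counter → 5; minimax = -1.
Since maximin = minimax = -1, there is a saddle point and the value is -1.

-1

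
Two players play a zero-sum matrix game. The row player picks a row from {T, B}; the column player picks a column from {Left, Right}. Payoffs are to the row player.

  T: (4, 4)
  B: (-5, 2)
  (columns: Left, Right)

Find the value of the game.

4

Row minima: T → 4, B → -5; maximin = 4.
Column maxima: Left → 4, Right → 4; minimax = 4.
Since maximin = minimax = 4, there is a saddle point and the value is 4.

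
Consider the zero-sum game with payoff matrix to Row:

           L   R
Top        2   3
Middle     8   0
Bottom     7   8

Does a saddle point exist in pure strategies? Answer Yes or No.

No

Row minima: Top → 2, Middle → 0, Bottom → 7; maximin = 7.
Column maxima: L → 8, R → 8; minimax = 8.
7 ≠ 8, so no pure-strategy equilibrium exists.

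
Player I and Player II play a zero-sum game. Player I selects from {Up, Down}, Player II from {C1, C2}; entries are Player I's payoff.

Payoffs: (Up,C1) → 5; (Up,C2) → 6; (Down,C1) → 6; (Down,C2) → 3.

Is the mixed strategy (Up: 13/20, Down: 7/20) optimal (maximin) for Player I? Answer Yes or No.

No

Against C1 this mix gives (13/20)·5 + (7/20)·6 = 107/20.
Against C2 this mix gives (13/20)·6 + (7/20)·3 = 99/20.
Player II will play C2, holding Player I to 99/20. Shifting weight toward the row that does better against C2 would raise this floor (the equalizing mix achieves 21/4 against both C2 and C1), so the proposed strategy is not optimal.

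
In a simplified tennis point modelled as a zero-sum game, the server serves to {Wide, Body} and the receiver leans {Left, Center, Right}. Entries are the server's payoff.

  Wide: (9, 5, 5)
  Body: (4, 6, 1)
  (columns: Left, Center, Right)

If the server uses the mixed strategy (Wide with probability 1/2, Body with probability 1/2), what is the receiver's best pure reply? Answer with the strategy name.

If the receiver plays Left, the server's expected payoff is (1/2)·9 + (1/2)·4 = 13/2.
If the receiver plays Center, the server's expected payoff is (1/2)·5 + (1/2)·6 = 11/2.
If the receiver plays Right, the server's expected payoff is (1/2)·5 + (1/2)·1 = 3.
The receiver minimizes the server's payoff; the smallest is 3, so the best response is Right.

Right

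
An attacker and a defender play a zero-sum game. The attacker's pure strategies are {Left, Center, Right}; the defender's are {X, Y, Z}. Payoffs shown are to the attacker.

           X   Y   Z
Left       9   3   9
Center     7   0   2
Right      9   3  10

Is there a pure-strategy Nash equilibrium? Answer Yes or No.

Row minima: Left → 3, Center → 0, Right → 3; maximin = 3.
Column maxima: X → 9, Y → 3, Z → 10; minimax = 3.
maximin = minimax = 3, so a saddle point exists.

Yes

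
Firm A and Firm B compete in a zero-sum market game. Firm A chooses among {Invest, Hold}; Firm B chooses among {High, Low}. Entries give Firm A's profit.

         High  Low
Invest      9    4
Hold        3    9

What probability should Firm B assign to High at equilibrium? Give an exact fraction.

5/11

Row minima: Invest → 4, Hold → 3; maximin = 4.
Column maxima: High → 9, Low → 9; minimax = 9.
4 ≠ 9, so there is no saddle point; optimal play is mixed.
Let Firm A play Invest with probability p. Expected payoff against High: 9p + 3(1−p) = 6p + 3; against Low: 4p + 9(1−p) = −5p + 9.
Setting these equal: 6p + 3 = −5p + 9 ⇒ 11p = 6 ⇒ p = 6/11, and the value is (6)·(6/11) + 3 = 69/11.
For Firm B: with q = P(High), equating Invest's and Hold's payoffs gives 5q + 4 = −6q + 9 ⇒ q = 5/11.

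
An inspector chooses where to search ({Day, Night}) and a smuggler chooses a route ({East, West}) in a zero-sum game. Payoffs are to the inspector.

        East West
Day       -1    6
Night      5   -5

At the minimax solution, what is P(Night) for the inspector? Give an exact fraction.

Row minima: Day → -1, Night → -5; maximin = -1.
Column maxima: East → 5, West → 6; minimax = 5.
-1 ≠ 5, so there is no saddle point; optimal play is mixed.
Let the inspector play Day with probability p. Expected payoff against East: (-1)p + 5(1−p) = −6p + 5; against West: 6p + (-5)(1−p) = 11p − 5.
Setting these equal: −6p + 5 = 11p − 5 ⇒ −17p = -10 ⇒ p = 10/17, and the value is (-6)·(10/17) + 5 = 25/17.
For the smuggler: with q = P(East), equating Day's and Night's payoffs gives −7q + 6 = 10q − 5 ⇒ q = 11/17.

7/17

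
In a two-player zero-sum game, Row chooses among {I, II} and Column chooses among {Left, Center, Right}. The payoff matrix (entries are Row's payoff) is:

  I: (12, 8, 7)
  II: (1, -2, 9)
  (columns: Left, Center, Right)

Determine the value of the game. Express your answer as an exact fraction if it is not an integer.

Row minima: I → 7, II → -2; maximin = 7.
Column maxima: Left → 12, Center → 8, Right → 9; minimax = 8.
7 ≠ 8, so there is no saddle point; optimal play is mixed.
Left is strictly dominated by Center (it gives Row strictly more in every row), so Column never plays it.
On the remaining 2×2 (I, II vs Center, Right):
Let Row play I with probability p. Expected payoff against Center: 8p + (-2)(1−p) = 10p − 2; against Right: 7p + 9(1−p) = −2p + 9.
Setting these equal: 10p − 2 = −2p + 9 ⇒ 12p = 11 ⇒ p = 11/12, and the value is (10)·(11/12) − 2 = 43/6.
For Column: with q = P(Center), equating I's and II's payoffs gives q + 7 = −11q + 9 ⇒ q = 1/6.

43/6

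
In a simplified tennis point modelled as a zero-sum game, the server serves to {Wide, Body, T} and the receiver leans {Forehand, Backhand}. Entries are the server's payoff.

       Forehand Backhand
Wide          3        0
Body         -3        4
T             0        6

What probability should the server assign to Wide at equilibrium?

2/3

Row minima: Wide → 0, Body → -3, T → 0; maximin = 0.
Column maxima: Forehand → 3, Backhand → 6; minimax = 3.
0 ≠ 3, so there is no saddle point; optimal play is mixed.
Body is strictly dominated by T, so the server never plays it.
On the remaining 2×2 (Wide, T vs Forehand, Backhand):
Let the server play Wide with probability p. Expected payoff against Forehand: 3p + 0(1−p) = 3p; against Backhand: 0p + 6(1−p) = −6p + 6.
Setting these equal: 3p = −6p + 6 ⇒ 9p = 6 ⇒ p = 2/3, and the value is (3)·(2/3) = 2.
For the receiver: with q = P(Forehand), equating Wide's and T's payoffs gives 3q = −6q + 6 ⇒ q = 2/3.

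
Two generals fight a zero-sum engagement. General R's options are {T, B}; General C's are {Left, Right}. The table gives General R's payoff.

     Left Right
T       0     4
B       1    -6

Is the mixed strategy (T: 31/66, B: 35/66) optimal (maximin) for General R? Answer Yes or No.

No

Against Left this mix gives (31/66)·0 + (35/66)·1 = 35/66.
Against Right this mix gives (31/66)·4 + (35/66)·(-6) = -43/33.
General C will play Right, holding General R to -43/33. Shifting weight toward the row that does better against Right would raise this floor (the equalizing mix achieves 4/11 against both Right and Left), so the proposed strategy is not optimal.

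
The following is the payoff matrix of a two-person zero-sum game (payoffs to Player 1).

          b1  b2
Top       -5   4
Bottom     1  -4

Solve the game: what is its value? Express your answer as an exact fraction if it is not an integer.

-8/7

Row minima: Top → -5, Bottom → -4; maximin = -4.
Column maxima: b1 → 1, b2 → 4; minimax = 1.
-4 ≠ 1, so there is no saddle point; optimal play is mixed.
Let Player 1 play Top with probability p. Expected payoff against b1: (-5)p + 1(1−p) = −6p + 1; against b2: 4p + (-4)(1−p) = 8p − 4.
Setting these equal: −6p + 1 = 8p − 4 ⇒ −14p = -5 ⇒ p = 5/14, and the value is (-6)·(5/14) + 1 = -8/7.
For Player 2: with q = P(b1), equating Top's and Bottom's payoffs gives −9q + 4 = 5q − 4 ⇒ q = 4/7.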